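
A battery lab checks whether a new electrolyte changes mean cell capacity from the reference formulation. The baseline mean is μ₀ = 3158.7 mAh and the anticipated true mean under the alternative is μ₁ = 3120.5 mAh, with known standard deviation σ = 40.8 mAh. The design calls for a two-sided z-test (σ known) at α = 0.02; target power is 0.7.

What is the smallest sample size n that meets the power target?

Standardized effect: d = |μ₁ − μ₀| / σ = |3120.5 − 3158.7| / 40.8 = 0.9363
For power 0.7 need Φ(δ − z_{0.01}) = 0.7, so δ = z_{0.01} + z_{0.30} = 2.326 + 0.524 = 2.851.
(The Φ(−δ − z_{α/2}) term is vanishingly small for δ > 0 and is dropped in the standard sample-size formula.)
δ = d·√n ⇒ n = (δ/d)² = (2.851 / 0.9363)² = 9.27.
Round up to the next whole unit.

n = 10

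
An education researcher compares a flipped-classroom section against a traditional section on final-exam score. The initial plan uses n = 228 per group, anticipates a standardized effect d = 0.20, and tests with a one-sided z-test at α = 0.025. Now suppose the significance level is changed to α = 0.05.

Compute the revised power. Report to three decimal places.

δ = d·√(n/2) = 0.20 × √(228/2) = 2.1354 (unchanged). New critical value: z_{0.05} = 1.645.
Revised power = P(Z > 1.645 − δ) = Φ(0.491) = 0.6881.

Power ≈ 0.688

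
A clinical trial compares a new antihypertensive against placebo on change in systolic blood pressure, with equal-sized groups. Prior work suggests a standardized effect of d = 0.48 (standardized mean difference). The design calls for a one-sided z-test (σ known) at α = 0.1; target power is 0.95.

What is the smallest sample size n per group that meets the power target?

n = 75 per group

For power 0.95 need Φ(δ − z_{0.1}) = 0.95, so δ = z_{0.1} + z_{0.05} = 1.282 + 1.645 = 2.926.
δ = d·√(n/2) ⇒ n = 2(δ/d)² = 2 × (2.926 / 0.48)² = 74.34.
Round up to the next whole unit.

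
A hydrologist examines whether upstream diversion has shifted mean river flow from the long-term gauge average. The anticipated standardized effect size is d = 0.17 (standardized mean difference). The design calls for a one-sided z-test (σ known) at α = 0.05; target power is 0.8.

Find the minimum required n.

n = 214

Set Φ(δ − 1.645) = 0.8; then δ − 1.645 = Φ⁻¹(0.8) = 0.842, giving δ = 2.486.
δ = d·√n ⇒ n = (δ/d)² = (2.486 / 0.17)² = 213.93.
Rounding up, n = 214.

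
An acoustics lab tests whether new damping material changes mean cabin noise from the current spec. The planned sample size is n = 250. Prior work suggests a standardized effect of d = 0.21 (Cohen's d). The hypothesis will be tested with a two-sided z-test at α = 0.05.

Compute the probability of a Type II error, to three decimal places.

Noncentrality parameter: δ = d·√n = 0.21 × √250 = 3.3204
Two-sided α = 0.05 → critical value z_{0.025} = 1.960.
Power = Φ(δ − 1.960) + Φ(−δ − 1.960) = Φ(1.360) + Φ(-5.280) = 0.9132 + 0.0000 = 0.9132.
Type II error: β = 1 − power = 1 − 0.9132 = 0.0868.

β ≈ 0.087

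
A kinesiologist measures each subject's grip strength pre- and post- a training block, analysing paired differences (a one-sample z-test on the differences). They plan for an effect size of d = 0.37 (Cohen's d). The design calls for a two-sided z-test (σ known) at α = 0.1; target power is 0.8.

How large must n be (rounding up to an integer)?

n = 46

For power 0.8 need Φ(δ − z_{0.05}) = 0.8, so δ = z_{0.05} + z_{0.20} = 1.645 + 0.842 = 2.486.
(The Φ(−δ − z_{α/2}) term is vanishingly small for δ > 0 and is dropped in the standard sample-size formula.)
δ = d·√n ⇒ n = (δ/d)² = (2.486 / 0.37)² = 45.16.
Rounding up, n = 46.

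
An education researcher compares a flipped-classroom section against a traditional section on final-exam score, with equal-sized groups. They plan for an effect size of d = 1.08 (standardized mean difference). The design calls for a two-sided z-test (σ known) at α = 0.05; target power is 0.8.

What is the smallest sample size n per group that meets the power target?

n = 14 per group

For power 0.8 need Φ(δ − z_{0.025}) = 0.8, so δ = z_{0.025} + z_{0.20} = 1.960 + 0.842 = 2.802.
(For δ > 0 the lower-tail rejection region contributes negligibly to power, so the one-term inversion is standard.)
δ = d·√(n/2) ⇒ n = 2(δ/d)² = 2 × (2.802 / 1.08)² = 13.46.
Round up to the next whole unit.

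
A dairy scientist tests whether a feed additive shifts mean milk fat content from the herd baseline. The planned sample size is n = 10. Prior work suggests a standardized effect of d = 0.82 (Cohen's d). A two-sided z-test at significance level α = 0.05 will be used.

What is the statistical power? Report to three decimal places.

Power ≈ 0.737

Noncentrality parameter: λ = d·√n = 0.82 × √10 = 2.5931
Two-sided α = 0.05 → critical value z_{0.025} = 1.960.
Power = Φ(λ − 1.960) + Φ(−λ − 1.960) = Φ(0.633) + Φ(-4.553) = 0.7367 + 0.0000 = 0.7367.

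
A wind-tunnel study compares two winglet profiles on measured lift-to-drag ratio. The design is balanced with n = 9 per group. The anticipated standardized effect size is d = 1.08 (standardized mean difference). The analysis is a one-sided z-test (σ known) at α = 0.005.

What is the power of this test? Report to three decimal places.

Power ≈ 0.388

Noncentrality parameter: δ = d·√(n/2) = 1.08 × √(9/2) = 2.2910
Critical value for a one-sided test at α = 0.005: z_α = 2.576.
Power = P(Z > 2.576 − δ) = Φ(-0.285) = 0.3879.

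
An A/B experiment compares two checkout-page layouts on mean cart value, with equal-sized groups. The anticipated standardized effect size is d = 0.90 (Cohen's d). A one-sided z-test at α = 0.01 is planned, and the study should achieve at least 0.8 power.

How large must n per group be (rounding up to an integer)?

Set Φ(δ − 2.326) = 0.8; then δ − 2.326 = Φ⁻¹(0.8) = 0.842, giving δ = 3.168.
δ = d·√(n/2) ⇒ n = 2(δ/d)² = 2 × (3.168 / 0.90)² = 24.78.
Rounding up, n = 25 per group.

n = 25 per group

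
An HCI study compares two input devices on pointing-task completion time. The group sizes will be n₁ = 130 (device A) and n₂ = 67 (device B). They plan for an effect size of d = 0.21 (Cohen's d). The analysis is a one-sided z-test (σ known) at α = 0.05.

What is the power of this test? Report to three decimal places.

Power ≈ 0.402

Noncentrality parameter: δ = d / √(1/n₁ + 1/n₂) = 0.21 / √(1/130 + 1/67) = 1.3964
Critical value for a one-sided test at α = 0.05: z_α = 1.645.
Power = P(Z > 1.645 − δ) = Φ(-0.249) = 0.4019.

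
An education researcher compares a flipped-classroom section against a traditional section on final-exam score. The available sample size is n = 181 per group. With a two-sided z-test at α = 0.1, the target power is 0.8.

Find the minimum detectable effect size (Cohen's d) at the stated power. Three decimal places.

d ≈ 0.261

Need Φ(δ − 1.645) = 0.8, so δ = 1.645 + 0.842 = 2.486.
(Lower-tail contribution to power is negligible for δ > 0.)
δ = d·√(n/2) ⇒ d = δ/√(n/2) = 2.486/√(181/2) = 0.2614.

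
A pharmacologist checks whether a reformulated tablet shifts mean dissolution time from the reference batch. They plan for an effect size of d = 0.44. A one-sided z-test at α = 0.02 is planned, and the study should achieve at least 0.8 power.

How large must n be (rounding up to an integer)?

n = 44

Set Φ(δ − 2.054) = 0.8; then δ − 2.054 = Φ⁻¹(0.8) = 0.842, giving δ = 2.895.
δ = d·√n ⇒ n = (δ/d)² = (2.895 / 0.44)² = 43.30.
Rounding up, n = 44.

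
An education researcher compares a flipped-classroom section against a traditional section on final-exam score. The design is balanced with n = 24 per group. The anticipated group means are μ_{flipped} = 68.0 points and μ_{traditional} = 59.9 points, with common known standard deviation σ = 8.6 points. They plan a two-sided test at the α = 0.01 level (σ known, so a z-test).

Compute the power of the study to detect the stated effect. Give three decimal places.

Power ≈ 0.754

Standardized effect: d = |μ_{flipped} − μ_{traditional}| / σ = |68.0 − 59.9| / 8.6 = 0.9419
Noncentrality parameter: δ = d·√(n/2) = 0.9419 × √(24/2) = 3.2627
Two-sided α = 0.01 → critical value z_{0.005} = 2.576.
Power = Φ(δ − 2.576) + Φ(−δ − 2.576) = Φ(0.687) + Φ(-5.839) = 0.7539 + 0.0000 = 0.7539.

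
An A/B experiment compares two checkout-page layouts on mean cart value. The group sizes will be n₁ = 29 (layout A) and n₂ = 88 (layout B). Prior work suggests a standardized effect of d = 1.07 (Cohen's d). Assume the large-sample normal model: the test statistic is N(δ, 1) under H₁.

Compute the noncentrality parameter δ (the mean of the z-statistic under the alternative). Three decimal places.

δ = d / √(1/n₁ + 1/n₂) = 1.07 / √(1/29 + 1/88) = 4.9973

δ ≈ 4.997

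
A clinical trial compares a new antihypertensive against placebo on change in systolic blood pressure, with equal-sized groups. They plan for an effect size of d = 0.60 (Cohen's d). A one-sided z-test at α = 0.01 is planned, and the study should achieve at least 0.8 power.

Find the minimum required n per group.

n = 56 per group

For power 0.8 need Φ(δ − z_{0.01}) = 0.8, so δ = z_{0.01} + z_{0.20} = 2.326 + 0.842 = 3.168.
δ = d·√(n/2) ⇒ n = 2(δ/d)² = 2 × (3.168 / 0.60)² = 55.76.
Rounding up, n = 56 per group.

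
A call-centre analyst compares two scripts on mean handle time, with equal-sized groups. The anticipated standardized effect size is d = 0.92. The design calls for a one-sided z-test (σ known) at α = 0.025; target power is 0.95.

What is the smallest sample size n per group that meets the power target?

n = 31 per group

For power 0.95 need Φ(δ − z_{0.025}) = 0.95, so δ = z_{0.025} + z_{0.05} = 1.960 + 1.645 = 3.605.
δ = d·√(n/2) ⇒ n = 2(δ/d)² = 2 × (3.605 / 0.92)² = 30.71.
Round up to the next whole unit.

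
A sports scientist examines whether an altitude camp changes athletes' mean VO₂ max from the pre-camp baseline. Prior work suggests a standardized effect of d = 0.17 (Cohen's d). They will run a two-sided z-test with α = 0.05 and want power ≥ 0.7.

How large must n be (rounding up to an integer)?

n = 214

For power 0.7 need Φ(δ − z_{0.025}) = 0.7, so δ = z_{0.025} + z_{0.30} = 1.960 + 0.524 = 2.484.
(Ignoring the negligible lower-tail rejection probability gives the usual closed-form inversion.)
δ = d·√n ⇒ n = (δ/d)² = (2.484 / 0.17)² = 213.57.
Round up to the next whole unit.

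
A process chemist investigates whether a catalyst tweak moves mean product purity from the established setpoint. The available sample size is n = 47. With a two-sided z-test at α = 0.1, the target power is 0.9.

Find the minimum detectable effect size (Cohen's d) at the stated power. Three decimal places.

Need Φ(δ − 1.645) = 0.9, so δ = 1.645 + 1.282 = 2.926.
(The second rejection-region term Φ(−δ − z_{α/2}) is negligible and dropped.)
δ = d·√n ⇒ d = δ/√n = 2.926/√47 = 0.4269.

d ≈ 0.427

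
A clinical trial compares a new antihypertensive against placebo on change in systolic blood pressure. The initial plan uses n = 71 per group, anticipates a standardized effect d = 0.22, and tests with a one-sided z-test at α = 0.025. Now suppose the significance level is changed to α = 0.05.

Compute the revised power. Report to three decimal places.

Power ≈ 0.369

δ = d·√(n/2) = 0.22 × √(71/2) = 1.3108 (unchanged). New critical value: z_{0.05} = 1.645.
Revised power = P(Z > 1.645 − δ) = Φ(-0.334) = 0.3692.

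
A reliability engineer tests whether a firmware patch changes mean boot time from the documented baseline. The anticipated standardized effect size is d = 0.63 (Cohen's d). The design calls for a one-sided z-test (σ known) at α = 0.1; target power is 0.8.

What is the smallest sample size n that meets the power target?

For power 0.8 need Φ(δ − z_{0.1}) = 0.8, so δ = z_{0.1} + z_{0.20} = 1.282 + 0.842 = 2.123.
δ = d·√n ⇒ n = (δ/d)² = (2.123 / 0.63)² = 11.36.
Round up to the next whole unit.

n = 12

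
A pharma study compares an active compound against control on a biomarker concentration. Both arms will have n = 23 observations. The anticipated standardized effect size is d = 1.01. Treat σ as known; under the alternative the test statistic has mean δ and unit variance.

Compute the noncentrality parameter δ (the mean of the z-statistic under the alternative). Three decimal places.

δ ≈ 3.425

δ = d·√(n/2) = 1.01 × √(23/2) = 3.4251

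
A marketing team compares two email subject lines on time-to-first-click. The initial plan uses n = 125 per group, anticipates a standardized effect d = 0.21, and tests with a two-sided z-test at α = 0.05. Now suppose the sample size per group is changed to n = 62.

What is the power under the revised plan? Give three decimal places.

Power ≈ 0.215

With n = 62 per group: δ = d·√(n/2) = 0.21 × √(62/2) = 1.1692. Critical value z_{0.025} = 1.960.
Revised power = Φ(δ − 1.960) + Φ(−δ − 1.960) = Φ(-0.791) + Φ(-3.129) = 0.2145 + 0.0009 = 0.2154.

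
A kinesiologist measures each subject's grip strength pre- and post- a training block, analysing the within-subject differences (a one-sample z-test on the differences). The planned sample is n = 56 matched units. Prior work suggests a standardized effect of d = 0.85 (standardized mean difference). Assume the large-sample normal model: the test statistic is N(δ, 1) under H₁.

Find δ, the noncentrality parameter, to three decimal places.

δ ≈ 6.361

The noncentrality parameter scales effect size by the design's sample-size factor: δ = d·√n = 0.85 × √56 = 6.3608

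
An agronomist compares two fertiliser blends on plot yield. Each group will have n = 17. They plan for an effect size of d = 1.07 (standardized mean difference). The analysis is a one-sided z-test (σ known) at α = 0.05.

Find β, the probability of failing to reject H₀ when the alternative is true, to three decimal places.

β ≈ 0.070

Noncentrality parameter: δ = d·√(n/2) = 1.07 × √(17/2) = 3.1196
Critical value for a one-sided test at α = 0.05: z_α = 1.645.
Power = Φ(δ − 1.645) = Φ(1.475) = 0.9299.
Type II error: β = 1 − power = 1 − 0.9299 = 0.0701.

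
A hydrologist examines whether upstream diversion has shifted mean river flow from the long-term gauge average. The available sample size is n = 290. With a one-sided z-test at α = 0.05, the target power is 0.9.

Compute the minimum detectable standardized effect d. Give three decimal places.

Need Φ(δ − 1.645) = 0.9, so δ = 1.645 + 1.282 = 2.926.
δ = d·√n ⇒ d = δ/√n = 2.926/√290 = 0.1718.

d ≈ 0.172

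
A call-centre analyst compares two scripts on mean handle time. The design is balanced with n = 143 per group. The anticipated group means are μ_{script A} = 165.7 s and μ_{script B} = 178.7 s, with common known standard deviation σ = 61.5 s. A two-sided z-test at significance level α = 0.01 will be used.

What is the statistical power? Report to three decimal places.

Standardized effect: d = |μ_{script A} − μ_{script B}| / σ = |165.7 − 178.7| / 61.5 = 0.2114
Noncentrality parameter: δ = d·√(n/2) = 0.2114 × √(143/2) = 1.7874
Critical value for a two-sided test at α = 0.01: z_{α/2} = 2.576.
Power = Φ(δ − 2.576) + Φ(−δ − 2.576) = Φ(-0.788) + Φ(-4.363) = 0.2152 + 0.0000 = 0.2152.

Power ≈ 0.215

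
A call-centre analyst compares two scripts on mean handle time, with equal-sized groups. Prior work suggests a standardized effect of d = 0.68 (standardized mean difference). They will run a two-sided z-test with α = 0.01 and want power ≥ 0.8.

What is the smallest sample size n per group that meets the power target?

Set Φ(δ − 2.576) = 0.8; then δ − 2.576 = Φ⁻¹(0.8) = 0.842, giving δ = 3.417.
(For δ > 0 the lower-tail rejection region contributes negligibly to power, so the one-term inversion is standard.)
δ = d·√(n/2) ⇒ n = 2(δ/d)² = 2 × (3.417 / 0.68)² = 50.51.
Round up to the next whole unit.

n = 51 per group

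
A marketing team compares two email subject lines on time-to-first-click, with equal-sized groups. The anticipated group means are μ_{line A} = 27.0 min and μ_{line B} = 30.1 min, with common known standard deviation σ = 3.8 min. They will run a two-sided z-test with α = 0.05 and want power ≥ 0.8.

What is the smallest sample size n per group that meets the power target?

n = 24 per group

Standardized effect: d = |μ_{line A} − μ_{line B}| / σ = |27.0 − 30.1| / 3.8 = 0.8158
For power 0.8 need Φ(δ − z_{0.025}) = 0.8, so δ = z_{0.025} + z_{0.20} = 1.960 + 0.842 = 2.802.
(The Φ(−δ − z_{α/2}) term is vanishingly small for δ > 0 and is dropped in the standard sample-size formula.)
δ = d·√(n/2) ⇒ n = 2(δ/d)² = 2 × (2.802 / 0.8158)² = 23.59.
Rounding up, n = 24 per group.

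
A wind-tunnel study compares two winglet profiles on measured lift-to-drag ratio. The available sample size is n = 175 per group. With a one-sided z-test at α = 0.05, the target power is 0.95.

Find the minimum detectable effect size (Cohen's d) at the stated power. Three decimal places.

d ≈ 0.352

Need Φ(δ − 1.645) = 0.95, so δ = 1.645 + 1.645 = 3.290.
δ = d·√(n/2) ⇒ d = δ/√(n/2) = 3.290/√(175/2) = 0.3517.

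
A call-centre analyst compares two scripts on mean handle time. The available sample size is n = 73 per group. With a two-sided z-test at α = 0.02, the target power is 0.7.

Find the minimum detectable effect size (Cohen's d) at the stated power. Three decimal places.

Need Φ(δ − 2.326) = 0.7, so δ = 2.326 + 0.524 = 2.851.
(The second rejection-region term Φ(−δ − z_{α/2}) is negligible and dropped.)
δ = d·√(n/2) ⇒ d = δ/√(n/2) = 2.851/√(73/2) = 0.4719.

d ≈ 0.472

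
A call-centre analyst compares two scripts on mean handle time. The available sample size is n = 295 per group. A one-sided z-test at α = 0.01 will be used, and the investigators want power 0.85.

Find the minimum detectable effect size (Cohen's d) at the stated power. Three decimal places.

d ≈ 0.277

Need Φ(δ − 2.326) = 0.85, so δ = 2.326 + 1.036 = 3.363.
δ = d·√(n/2) ⇒ d = δ/√(n/2) = 3.363/√(295/2) = 0.2769.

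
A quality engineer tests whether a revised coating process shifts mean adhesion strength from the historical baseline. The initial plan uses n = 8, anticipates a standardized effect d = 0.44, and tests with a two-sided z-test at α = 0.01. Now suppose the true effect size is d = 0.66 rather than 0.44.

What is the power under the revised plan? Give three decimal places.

Power ≈ 0.239

With d = 0.66: δ = d·√n = 0.66 × √8 = 1.8668. Critical value z_{0.005} = 2.576.
Revised power = Φ(δ − 2.576) + Φ(−δ − 2.576) = Φ(-0.709) + Φ(-4.443) = 0.2391 + 0.0000 = 0.2391.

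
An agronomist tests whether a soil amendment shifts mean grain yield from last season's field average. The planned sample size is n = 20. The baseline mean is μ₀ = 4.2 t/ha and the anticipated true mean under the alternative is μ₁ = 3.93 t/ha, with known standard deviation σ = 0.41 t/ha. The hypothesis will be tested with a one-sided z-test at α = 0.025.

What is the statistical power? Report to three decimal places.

Power ≈ 0.838

Standardized effect: d = |μ₁ − μ₀| / σ = |3.93 − 4.2| / 0.41 = 0.6585
Noncentrality parameter: δ = d·√n = 0.6585 × √20 = 2.9451
One-sided α = 0.025 → critical value z_{0.025} = 1.960.
Power = Φ(δ − 1.960) = Φ(0.985) = 0.8377.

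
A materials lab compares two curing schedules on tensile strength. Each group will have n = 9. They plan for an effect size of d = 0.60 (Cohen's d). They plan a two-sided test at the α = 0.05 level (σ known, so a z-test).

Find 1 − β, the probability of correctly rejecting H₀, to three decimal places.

Power ≈ 0.247

Noncentrality parameter: δ = d·√(n/2) = 0.60 × √(9/2) = 1.2728
Critical value for a two-sided test at α = 0.05: z_{α/2} = 1.960.
Power = Φ(δ − 1.960) + Φ(−δ − 1.960) = Φ(-0.687) + Φ(-3.233) = 0.2460 + 0.0006 = 0.2466.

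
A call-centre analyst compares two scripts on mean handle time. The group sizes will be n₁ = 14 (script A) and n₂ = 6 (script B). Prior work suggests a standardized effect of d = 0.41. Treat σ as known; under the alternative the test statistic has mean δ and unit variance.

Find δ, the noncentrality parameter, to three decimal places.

The noncentrality parameter scales effect size by the design's sample-size factor: δ = d / √(1/n₁ + 1/n₂) = 0.41 / √(1/14 + 1/6) = 0.8402

δ ≈ 0.840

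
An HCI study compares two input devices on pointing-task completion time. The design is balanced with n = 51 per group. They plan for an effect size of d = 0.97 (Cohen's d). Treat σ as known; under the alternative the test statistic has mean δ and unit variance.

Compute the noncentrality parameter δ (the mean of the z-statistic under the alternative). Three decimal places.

The noncentrality parameter scales effect size by the design's sample-size factor: δ = d·√(n/2) = 0.97 × √(51/2) = 4.8983

δ ≈ 4.898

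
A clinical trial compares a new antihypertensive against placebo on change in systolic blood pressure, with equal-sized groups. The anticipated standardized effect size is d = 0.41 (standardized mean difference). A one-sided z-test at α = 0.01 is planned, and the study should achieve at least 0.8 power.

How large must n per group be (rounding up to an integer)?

For power 0.8 need Φ(δ − z_{0.01}) = 0.8, so δ = z_{0.01} + z_{0.20} = 2.326 + 0.842 = 3.168.
δ = d·√(n/2) ⇒ n = 2(δ/d)² = 2 × (3.168 / 0.41)² = 119.41.
Round up to the next whole unit.

n = 120 per group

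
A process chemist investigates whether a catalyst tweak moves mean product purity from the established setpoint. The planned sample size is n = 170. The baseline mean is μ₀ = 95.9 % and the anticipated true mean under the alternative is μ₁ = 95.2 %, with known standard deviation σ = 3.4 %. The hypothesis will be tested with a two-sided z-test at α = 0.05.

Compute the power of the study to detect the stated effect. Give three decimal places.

Standardized effect: d = |μ₁ − μ₀| / σ = |95.2 − 95.9| / 3.4 = 0.2059
Noncentrality parameter: δ = d·√n = 0.2059 × √170 = 2.6844
Critical value for a two-sided test at α = 0.05: z_{α/2} = 1.960.
Power = Φ(δ − 1.960) + Φ(−δ − 1.960) = Φ(0.724) + Φ(-4.644) = 0.7656 + 0.0000 = 0.7656.

Power ≈ 0.766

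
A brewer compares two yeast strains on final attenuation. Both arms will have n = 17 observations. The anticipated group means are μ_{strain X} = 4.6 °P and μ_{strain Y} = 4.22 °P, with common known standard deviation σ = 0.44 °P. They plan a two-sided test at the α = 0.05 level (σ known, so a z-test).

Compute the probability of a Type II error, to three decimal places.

β ≈ 0.288

Standardized effect: d = |μ_{strain X} − μ_{strain Y}| / σ = |4.6 − 4.22| / 0.44 = 0.8636
Noncentrality parameter: δ = d·√(n/2) = 0.8636 × √(17/2) = 2.5179
Two-sided α = 0.05 → critical value z_{0.025} = 1.960.
Power = Φ(δ − 1.960) + Φ(−δ − 1.960) = Φ(0.558) + Φ(-4.478) = 0.7116 + 0.0000 = 0.7116.
Type II error: β = 1 − power = 1 − 0.7116 = 0.2884.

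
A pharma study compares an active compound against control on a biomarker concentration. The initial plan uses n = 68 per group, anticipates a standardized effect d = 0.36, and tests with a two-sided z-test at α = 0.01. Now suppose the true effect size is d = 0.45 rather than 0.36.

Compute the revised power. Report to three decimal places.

With d = 0.45: δ = d·√(n/2) = 0.45 × √(68/2) = 2.6239. Critical value z_{0.005} = 2.576.
Revised power = Φ(δ − 2.576) + Φ(−δ − 2.576) = Φ(0.048) + Φ(-5.200) = 0.5192 + 0.0000 = 0.5192.

Power ≈ 0.519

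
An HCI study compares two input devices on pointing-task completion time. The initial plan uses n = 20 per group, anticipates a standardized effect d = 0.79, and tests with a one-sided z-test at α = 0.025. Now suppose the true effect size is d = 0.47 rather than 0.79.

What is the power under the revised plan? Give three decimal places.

Power ≈ 0.318

With d = 0.47: δ = d·√(n/2) = 0.47 × √(20/2) = 1.4863. Critical value z_{0.025} = 1.960.
Revised power = Φ(δ − 1.960) = Φ(-0.474) = 0.3179.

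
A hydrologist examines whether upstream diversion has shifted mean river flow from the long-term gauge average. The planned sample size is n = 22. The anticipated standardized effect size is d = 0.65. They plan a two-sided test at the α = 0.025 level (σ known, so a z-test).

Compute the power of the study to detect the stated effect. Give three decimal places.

Power ≈ 0.790

Noncentrality parameter: δ = d·√n = 0.65 × √22 = 3.0488
Critical value for a two-sided test at α = 0.025: z_{α/2} = 2.241.
Power = Φ(δ − 2.241) + Φ(−δ − 2.241) = Φ(0.807) + Φ(-5.290) = 0.7903 + 0.0000 = 0.7903.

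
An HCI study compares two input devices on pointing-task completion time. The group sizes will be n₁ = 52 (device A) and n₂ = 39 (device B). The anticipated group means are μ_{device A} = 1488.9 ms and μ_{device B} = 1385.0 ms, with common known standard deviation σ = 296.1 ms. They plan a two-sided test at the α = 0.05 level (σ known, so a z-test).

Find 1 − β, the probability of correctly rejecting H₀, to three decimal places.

Power ≈ 0.381

Standardized effect: d = |μ_{device A} − μ_{device B}| / σ = |1488.9 − 1385.0| / 296.1 = 0.3509
Noncentrality parameter: δ = d / √(1/n₁ + 1/n₂) = 0.3509 / √(1/52 + 1/39) = 1.6565
Two-sided α = 0.05 → critical value z_{0.025} = 1.960.
Power = Φ(δ − 1.960) + Φ(−δ − 1.960) = Φ(-0.303) + Φ(-3.616) = 0.3808 + 0.0001 = 0.3809.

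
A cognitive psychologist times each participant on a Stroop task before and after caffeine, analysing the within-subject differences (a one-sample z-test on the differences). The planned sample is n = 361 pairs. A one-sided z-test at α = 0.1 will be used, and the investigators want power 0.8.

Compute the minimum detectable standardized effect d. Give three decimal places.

Need Φ(δ − 1.282) = 0.8, so δ = 1.282 + 0.842 = 2.123.
δ = d·√n ⇒ d = δ/√n = 2.123/√361 = 0.1117.

d ≈ 0.112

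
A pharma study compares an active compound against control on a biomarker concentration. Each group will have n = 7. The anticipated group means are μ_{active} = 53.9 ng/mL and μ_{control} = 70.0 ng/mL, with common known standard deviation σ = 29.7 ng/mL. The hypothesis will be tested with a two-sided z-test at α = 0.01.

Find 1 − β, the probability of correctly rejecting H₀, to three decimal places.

Standardized effect: d = |μ_{active} − μ_{control}| / σ = |53.9 − 70.0| / 29.7 = 0.5421
Noncentrality parameter: δ = d·√(n/2) = 0.5421 × √(7/2) = 1.0142
Two-sided α = 0.01 → critical value z_{0.005} = 2.576.
Power = Φ(δ − 2.576) + Φ(−δ − 2.576) = Φ(-1.562) + Φ(-3.590) = 0.0592 + 0.0002 = 0.0593.

Power ≈ 0.059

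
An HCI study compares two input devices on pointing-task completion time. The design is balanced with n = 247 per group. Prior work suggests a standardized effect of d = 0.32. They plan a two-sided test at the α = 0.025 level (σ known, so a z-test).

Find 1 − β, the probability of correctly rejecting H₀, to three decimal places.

Noncentrality parameter: δ = d·√(n/2) = 0.32 × √(247/2) = 3.5562
Two-sided α = 0.025 → critical value z_{0.0125} = 2.241.
Power = Φ(δ − 2.241) + Φ(−δ − 2.241) = Φ(1.315) + Φ(-5.798) = 0.9057 + 0.0000 = 0.9057.

Power ≈ 0.906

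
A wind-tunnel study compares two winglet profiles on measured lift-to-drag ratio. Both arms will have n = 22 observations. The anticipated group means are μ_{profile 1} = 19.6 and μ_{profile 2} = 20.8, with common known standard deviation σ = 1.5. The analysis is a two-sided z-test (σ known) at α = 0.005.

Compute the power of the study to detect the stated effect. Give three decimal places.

Standardized effect: d = |μ_{profile 1} − μ_{profile 2}| / σ = |19.6 − 20.8| / 1.5 = 0.8000
Noncentrality parameter: δ = d·√(n/2) = 0.8000 × √(22/2) = 2.6533
Critical value for a two-sided test at α = 0.005: z_{α/2} = 2.807.
Power = Φ(δ − 2.807) + Φ(−δ − 2.807) = Φ(-0.154) + Φ(-5.460) = 0.4389 + 0.0000 = 0.4389.

Power ≈ 0.439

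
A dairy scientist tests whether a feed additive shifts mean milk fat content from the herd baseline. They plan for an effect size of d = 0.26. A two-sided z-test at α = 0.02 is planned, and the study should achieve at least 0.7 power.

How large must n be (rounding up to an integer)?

n = 121

Set Φ(δ − 2.326) = 0.7; then δ − 2.326 = Φ⁻¹(0.7) = 0.524, giving δ = 2.851.
(Ignoring the negligible lower-tail rejection probability gives the usual closed-form inversion.)
δ = d·√n ⇒ n = (δ/d)² = (2.851 / 0.26)² = 120.22.
Rounding up, n = 121.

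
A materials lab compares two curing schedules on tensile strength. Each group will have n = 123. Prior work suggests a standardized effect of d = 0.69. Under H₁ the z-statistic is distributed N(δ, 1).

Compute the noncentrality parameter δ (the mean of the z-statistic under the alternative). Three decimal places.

δ ≈ 5.411

The noncentrality parameter scales effect size by the design's sample-size factor: δ = d·√(n/2) = 0.69 × √(123/2) = 5.4111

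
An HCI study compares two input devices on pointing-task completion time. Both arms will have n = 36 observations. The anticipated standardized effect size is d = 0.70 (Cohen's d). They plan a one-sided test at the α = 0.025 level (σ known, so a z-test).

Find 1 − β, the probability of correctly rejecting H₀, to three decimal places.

Noncentrality parameter: δ = d·√(n/2) = 0.70 × √(36/2) = 2.9698
Critical value for a one-sided test at α = 0.025: z_α = 1.960.
Power = P(Z > 1.960 − δ) = Φ(1.010) = 0.8437.

Power ≈ 0.844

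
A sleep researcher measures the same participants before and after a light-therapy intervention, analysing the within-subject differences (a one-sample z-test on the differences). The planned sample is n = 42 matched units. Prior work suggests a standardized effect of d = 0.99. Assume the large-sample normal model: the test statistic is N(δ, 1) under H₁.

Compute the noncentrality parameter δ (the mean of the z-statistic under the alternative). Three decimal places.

The noncentrality parameter scales effect size by the design's sample-size factor: δ = d·√n = 0.99 × √42 = 6.4159

δ ≈ 6.416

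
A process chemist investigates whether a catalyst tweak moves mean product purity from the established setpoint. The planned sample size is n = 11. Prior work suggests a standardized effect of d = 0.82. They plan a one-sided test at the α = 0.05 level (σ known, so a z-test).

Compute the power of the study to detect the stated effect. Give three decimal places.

Power ≈ 0.859

Noncentrality parameter: δ = d·√n = 0.82 × √11 = 2.7196
One-sided α = 0.05 → critical value z_{0.05} = 1.645.
Power = P(Z > 1.645 − δ) = Φ(1.075) = 0.8588.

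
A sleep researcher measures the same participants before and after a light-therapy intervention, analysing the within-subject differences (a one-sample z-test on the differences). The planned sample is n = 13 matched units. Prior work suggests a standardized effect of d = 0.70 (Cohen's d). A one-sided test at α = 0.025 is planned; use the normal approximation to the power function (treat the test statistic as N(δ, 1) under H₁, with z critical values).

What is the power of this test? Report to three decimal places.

Power ≈ 0.714

Noncentrality parameter: δ = d·√n = 0.70 × √13 = 2.5239
Critical value for a one-sided test at α = 0.025: z_α = 1.960.
Power = P(Z > 1.960 − δ) = Φ(0.564) = 0.7136.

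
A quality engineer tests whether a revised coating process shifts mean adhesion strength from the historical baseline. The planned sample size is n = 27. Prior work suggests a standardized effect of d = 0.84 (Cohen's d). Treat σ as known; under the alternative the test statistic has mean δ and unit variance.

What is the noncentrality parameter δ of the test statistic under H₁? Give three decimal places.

The noncentrality parameter scales effect size by the design's sample-size factor: δ = d·√n = 0.84 × √27 = 4.3648

δ ≈ 4.365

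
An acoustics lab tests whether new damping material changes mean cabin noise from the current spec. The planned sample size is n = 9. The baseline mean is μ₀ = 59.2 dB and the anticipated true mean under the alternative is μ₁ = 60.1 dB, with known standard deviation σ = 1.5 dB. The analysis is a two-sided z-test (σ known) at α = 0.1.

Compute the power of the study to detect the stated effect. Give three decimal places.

Standardized effect: d = |μ₁ − μ₀| / σ = |60.1 − 59.2| / 1.5 = 0.6000
Noncentrality parameter: δ = d·√n = 0.6000 × √9 = 1.8000
Two-sided α = 0.1 → critical value z_{0.05} = 1.645.
Power = Φ(δ − 1.645) + Φ(−δ − 1.645) = Φ(0.155) + Φ(-3.445) = 0.5616 + 0.0003 = 0.5619.

Power ≈ 0.562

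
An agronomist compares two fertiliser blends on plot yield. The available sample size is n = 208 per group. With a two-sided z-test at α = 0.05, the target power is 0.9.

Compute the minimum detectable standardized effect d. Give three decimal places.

Need Φ(δ − 1.960) = 0.9, so δ = 1.960 + 1.282 = 3.242.
(The second rejection-region term Φ(−δ − z_{α/2}) is negligible and dropped.)
δ = d·√(n/2) ⇒ d = δ/√(n/2) = 3.242/√(208/2) = 0.3179.

d ≈ 0.318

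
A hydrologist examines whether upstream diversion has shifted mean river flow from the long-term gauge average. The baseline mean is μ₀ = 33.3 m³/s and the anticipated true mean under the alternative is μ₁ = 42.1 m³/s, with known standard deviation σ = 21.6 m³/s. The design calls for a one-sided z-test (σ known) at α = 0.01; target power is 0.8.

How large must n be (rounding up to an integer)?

Standardized effect: d = |μ₁ − μ₀| / σ = |42.1 − 33.3| / 21.6 = 0.4074
Set Φ(δ − 2.326) = 0.8; then δ − 2.326 = Φ⁻¹(0.8) = 0.842, giving δ = 3.168.
δ = d·√n ⇒ n = (δ/d)² = (3.168 / 0.4074)² = 60.46.
Round up to the next whole unit.

n = 61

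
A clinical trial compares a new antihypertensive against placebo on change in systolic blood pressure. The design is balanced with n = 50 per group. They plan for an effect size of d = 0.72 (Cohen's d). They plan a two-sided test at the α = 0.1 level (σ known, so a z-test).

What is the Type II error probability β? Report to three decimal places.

β ≈ 0.025

Noncentrality parameter: δ = d·√(n/2) = 0.72 × √(50/2) = 3.6000
Critical value for a two-sided test at α = 0.1: z_{α/2} = 1.645.
Power = Φ(δ − 1.645) + Φ(−δ − 1.645) = Φ(1.955) + Φ(-5.245) = 0.9747 + 0.0000 = 0.9747.
Type II error: β = 1 − power = 1 − 0.9747 = 0.0253.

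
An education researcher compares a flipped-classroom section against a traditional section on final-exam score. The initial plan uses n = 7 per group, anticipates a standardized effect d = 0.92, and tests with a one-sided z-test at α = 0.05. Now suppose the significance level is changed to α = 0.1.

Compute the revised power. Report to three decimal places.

δ = d·√(n/2) = 0.92 × √(7/2) = 1.7212 (unchanged). New critical value: z_{0.1} = 1.282.
Revised power = P(Z > 1.282 − δ) = Φ(0.440) = 0.6699.

Power ≈ 0.670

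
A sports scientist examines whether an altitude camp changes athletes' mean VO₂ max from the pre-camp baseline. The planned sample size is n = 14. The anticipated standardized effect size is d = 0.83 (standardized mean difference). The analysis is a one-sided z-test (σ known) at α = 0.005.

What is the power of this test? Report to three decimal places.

Power ≈ 0.702

Noncentrality parameter: δ = d·√n = 0.83 × √14 = 3.1056
Critical value for a one-sided test at α = 0.005: z_α = 2.576.
Power = Φ(δ − 2.576) = Φ(0.530) = 0.7019.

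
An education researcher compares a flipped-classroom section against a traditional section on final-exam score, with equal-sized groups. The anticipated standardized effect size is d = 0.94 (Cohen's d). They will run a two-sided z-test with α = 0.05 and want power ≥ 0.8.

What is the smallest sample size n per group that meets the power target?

n = 18 per group

For power 0.8 need Φ(δ − z_{0.025}) = 0.8, so δ = z_{0.025} + z_{0.20} = 1.960 + 0.842 = 2.802.
(For δ > 0 the lower-tail rejection region contributes negligibly to power, so the one-term inversion is standard.)
δ = d·√(n/2) ⇒ n = 2(δ/d)² = 2 × (2.802 / 0.94)² = 17.77.
Rounding up, n = 18 per group.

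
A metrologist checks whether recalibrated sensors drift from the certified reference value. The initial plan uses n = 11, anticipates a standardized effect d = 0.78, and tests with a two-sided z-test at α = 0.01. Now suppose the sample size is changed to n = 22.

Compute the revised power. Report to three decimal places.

Power ≈ 0.861

With n = 22: δ = d·√n = 0.78 × √22 = 3.6585. Critical value z_{0.005} = 2.576.
Revised power = Φ(δ − 2.576) + Φ(−δ − 2.576) = Φ(1.083) + Φ(-6.234) = 0.8605 + 0.0000 = 0.8605.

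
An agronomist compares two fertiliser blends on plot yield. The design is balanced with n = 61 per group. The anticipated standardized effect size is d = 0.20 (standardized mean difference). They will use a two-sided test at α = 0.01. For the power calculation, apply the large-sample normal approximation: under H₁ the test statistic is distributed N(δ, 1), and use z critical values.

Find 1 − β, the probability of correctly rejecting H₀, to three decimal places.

Power ≈ 0.071

Noncentrality parameter: δ = d·√(n/2) = 0.20 × √(61/2) = 1.1045
Two-sided α = 0.01 → critical value z_{0.005} = 2.576.
Power = Φ(δ − 2.576) + Φ(−δ − 2.576) = Φ(-1.471) + Φ(-3.680) = 0.0706 + 0.0001 = 0.0707.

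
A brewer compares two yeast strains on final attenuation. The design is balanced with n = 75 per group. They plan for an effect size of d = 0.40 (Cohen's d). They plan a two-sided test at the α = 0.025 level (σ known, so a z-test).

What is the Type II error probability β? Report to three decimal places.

Noncentrality parameter: λ = d·√(n/2) = 0.40 × √(75/2) = 2.4495
Two-sided α = 0.025 → critical value z_{0.0125} = 2.241.
Power = Φ(λ − 2.241) + Φ(−λ − 2.241) = Φ(0.208) + Φ(-4.691) = 0.5824 + 0.0000 = 0.5824.
Type II error: β = 1 − power = 1 − 0.5824 = 0.4176.

β ≈ 0.418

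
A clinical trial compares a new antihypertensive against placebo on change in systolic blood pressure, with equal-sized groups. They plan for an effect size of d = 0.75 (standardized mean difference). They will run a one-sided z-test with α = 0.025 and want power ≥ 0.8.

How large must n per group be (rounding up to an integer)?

n = 28 per group

For power 0.8 need Φ(δ − z_{0.025}) = 0.8, so δ = z_{0.025} + z_{0.20} = 1.960 + 0.842 = 2.802.
δ = d·√(n/2) ⇒ n = 2(δ/d)² = 2 × (2.802 / 0.75)² = 27.91.
Round up to the next whole unit.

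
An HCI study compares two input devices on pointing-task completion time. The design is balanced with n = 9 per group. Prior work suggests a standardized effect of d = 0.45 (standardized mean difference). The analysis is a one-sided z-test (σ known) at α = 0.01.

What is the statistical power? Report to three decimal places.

Power ≈ 0.085

Noncentrality parameter: δ = d·√(n/2) = 0.45 × √(9/2) = 0.9546
One-sided α = 0.01 → critical value z_{0.01} = 2.326.
Power = Φ(δ − 2.326) = Φ(-1.372) = 0.0851.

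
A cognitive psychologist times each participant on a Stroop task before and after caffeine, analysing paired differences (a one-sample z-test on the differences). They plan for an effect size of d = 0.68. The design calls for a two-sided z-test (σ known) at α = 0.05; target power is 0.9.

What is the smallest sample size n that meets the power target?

For power 0.9 need Φ(δ − z_{0.025}) = 0.9, so δ = z_{0.025} + z_{0.10} = 1.960 + 1.282 = 3.242.
(For δ > 0 the lower-tail rejection region contributes negligibly to power, so the one-term inversion is standard.)
δ = d·√n ⇒ n = (δ/d)² = (3.242 / 0.68)² = 22.72.
Rounding up, n = 23.

n = 23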